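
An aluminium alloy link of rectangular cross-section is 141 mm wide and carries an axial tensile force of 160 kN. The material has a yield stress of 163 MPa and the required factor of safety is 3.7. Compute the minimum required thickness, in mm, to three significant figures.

σ_allow = 163/3.7 = 44.05 MPa.
Required area A = F/σ_allow = 160000/44.05 = 3632 mm².
t = A/w = 3632/141 = 25.76 mm.

t = 25.8 mm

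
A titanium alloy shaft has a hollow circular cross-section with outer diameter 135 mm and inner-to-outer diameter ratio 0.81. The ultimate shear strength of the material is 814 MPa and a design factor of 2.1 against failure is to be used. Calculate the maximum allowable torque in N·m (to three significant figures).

τ_allow = 814/2.1 = 387.6 MPa.
For a hollow shaft T_allow = τ_allow·πd_o³(1−k⁴)/16 with 1−k⁴ = 0.5695, so πd_o³(1−k⁴)/16 = 275100 mm³.
T_allow = 387.6×275100 = 1.066×10^8 N·mm = 106600 N·m.

T_allow = 1.07×10^5 N·m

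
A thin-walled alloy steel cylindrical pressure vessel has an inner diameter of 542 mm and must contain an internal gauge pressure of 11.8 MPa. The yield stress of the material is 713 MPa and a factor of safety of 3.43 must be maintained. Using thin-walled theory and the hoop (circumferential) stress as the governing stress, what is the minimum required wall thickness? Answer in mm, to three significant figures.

σ_allow = 713/3.43 = 207.9 MPa.
Hoop stress σ_h = pD/(2t), so t = pD/(2σ_allow) = 11.8×542/(2×207.9) = 15.38 mm.

t = 15.4 mm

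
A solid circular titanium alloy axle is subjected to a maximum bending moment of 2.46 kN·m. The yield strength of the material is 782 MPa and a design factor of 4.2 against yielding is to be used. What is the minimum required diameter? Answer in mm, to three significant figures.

d = 51.2 mm

σ_allow = 782/4.2 = 186.2 MPa.
For a solid circular section σ = 32M/(πd³), so d³ = 32M/(π σ_allow) = 32×2460000/(π×186.2) = 134600 mm³.
d = 51.25 mm.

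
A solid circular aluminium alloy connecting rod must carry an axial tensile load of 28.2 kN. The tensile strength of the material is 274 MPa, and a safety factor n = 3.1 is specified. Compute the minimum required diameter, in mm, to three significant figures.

Allowable stress σ_allow = 274/3.1 = 88.39 MPa.
Required area A = F/σ_allow = 28200/88.39 = 319.1 mm².
A = πd²/4 → d = √(4A/π) = 20.16 mm.

d = 20.2 mm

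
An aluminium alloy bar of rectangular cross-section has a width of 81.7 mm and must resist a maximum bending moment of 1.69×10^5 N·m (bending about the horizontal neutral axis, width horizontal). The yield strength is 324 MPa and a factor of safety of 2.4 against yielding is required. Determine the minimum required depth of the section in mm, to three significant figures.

h = 303 mm

σ_allow = 324/2.4 = 135.0 MPa.
For a rectangular section σ = 6M/(bh²), so h² = 6M/(b σ_allow) = 6×1.6900×10^8/(81.7×135.0) = 91940 mm².
h = 303.2 mm.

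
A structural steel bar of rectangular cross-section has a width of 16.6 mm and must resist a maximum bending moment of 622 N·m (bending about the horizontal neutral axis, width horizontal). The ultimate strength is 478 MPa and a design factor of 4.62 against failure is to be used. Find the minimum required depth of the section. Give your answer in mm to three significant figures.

σ_allow = 478/4.62 = 103.5 MPa.
For a rectangular section σ = 6M/(bh²), so h² = 6M/(b σ_allow) = 6×622000/(16.6×103.5) = 2173 mm².
h = 46.61 mm.

h = 46.6 mm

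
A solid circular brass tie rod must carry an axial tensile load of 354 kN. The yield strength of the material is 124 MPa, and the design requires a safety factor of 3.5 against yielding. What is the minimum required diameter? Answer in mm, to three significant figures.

d = 113 mm

Allowable stress σ_allow = 124/3.5 = 35.43 MPa.
Required area A = F/σ_allow = 354000/35.43 = 9992 mm².
A = πd²/4 → d = √(4A/π) = 112.8 mm.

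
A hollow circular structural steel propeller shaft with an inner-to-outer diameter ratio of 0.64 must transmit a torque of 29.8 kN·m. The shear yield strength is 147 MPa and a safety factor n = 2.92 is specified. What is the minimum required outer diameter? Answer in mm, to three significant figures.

τ_allow = 147/2.92 = 50.34 MPa.
For a hollow shaft τ = 16T/[πd_o³(1−k⁴)] with k = 0.64, so 1−k⁴ = 0.8322.
d_o³ = 16T/[π τ_allow (1−k⁴)] = 16×2.9800×10^7/(π×50.34×0.8322) = 3.623×10^6 mm³.
d_o = 153.6 mm.

d_o = 154 mm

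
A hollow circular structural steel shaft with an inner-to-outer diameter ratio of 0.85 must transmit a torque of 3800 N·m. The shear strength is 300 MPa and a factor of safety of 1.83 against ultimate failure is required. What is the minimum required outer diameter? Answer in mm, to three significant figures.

τ_allow = 300/1.83 = 163.9 MPa.
For a hollow shaft τ = 16T/[πd_o³(1−k⁴)] with k = 0.85, so 1−k⁴ = 0.4780.
d_o³ = 16T/[π τ_allow (1−k⁴)] = 16×3800000/(π×163.9×0.4780) = 247000 mm³.
d_o = 62.74 mm.

d_o = 62.7 mm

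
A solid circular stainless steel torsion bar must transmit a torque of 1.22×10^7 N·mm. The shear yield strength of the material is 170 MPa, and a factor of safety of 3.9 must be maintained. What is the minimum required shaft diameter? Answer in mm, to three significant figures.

d = 113 mm

Allowable shear stress τ_allow = 170/3.9 = 43.59 MPa.
For a solid shaft τ = 16T/(πd³), so d³ = 16T/(π τ_allow) = 16×1.2200×10^7/(π×43.59) = 1.425×10^6 mm³.
d = (1.425×10^6)^(1/3) = 112.5 mm.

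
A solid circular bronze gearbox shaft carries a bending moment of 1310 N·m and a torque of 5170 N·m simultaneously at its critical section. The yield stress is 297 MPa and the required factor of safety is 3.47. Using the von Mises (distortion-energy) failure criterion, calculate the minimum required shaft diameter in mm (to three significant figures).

d = 82.2 mm

σ_allow = σ_y/n = 297/3.47 = 85.59 MPa.
For a solid shaft σ_b = 32M/(πd³) and τ = 16T/(πd³), so the von Mises stress is σ' = (16/πd³)·√(4M²+3T²).
√(4M²+3T²) = √(4×(1.310×10^6)² + 3×(5.170×10^6)²) = 9.330×10^6 N·mm.
d³ = 16×9.330×10^6/(π×85.59) = 555200 mm³.
d = 82.19 mm.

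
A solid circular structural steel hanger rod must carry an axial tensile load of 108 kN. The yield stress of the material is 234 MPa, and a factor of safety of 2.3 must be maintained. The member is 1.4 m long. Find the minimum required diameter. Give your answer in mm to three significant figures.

Allowable stress σ_allow = 234/2.3 = 101.7 MPa.
Required area A = F/σ_allow = 108000/101.7 = 1062 mm².
A = πd²/4 → d = √(4A/π) = 36.76 mm.

d = 36.8 mm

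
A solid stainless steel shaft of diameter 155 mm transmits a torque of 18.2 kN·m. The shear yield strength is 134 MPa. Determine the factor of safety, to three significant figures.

τ = 16T/(πd³) = 16×1.8200×10^7/(π×155³) = 24.89 MPa.
n = τ_limit/τ = 134/24.89 = 5.383.

n = 5.38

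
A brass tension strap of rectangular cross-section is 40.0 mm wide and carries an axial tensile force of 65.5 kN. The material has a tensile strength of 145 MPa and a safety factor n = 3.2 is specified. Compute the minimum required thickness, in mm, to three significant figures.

σ_allow = 145/3.2 = 45.31 MPa.
Required area A = F/σ_allow = 65500/45.31 = 1446 mm².
t = A/w = 1446/40.0 = 36.14 mm.

t = 36.1 mm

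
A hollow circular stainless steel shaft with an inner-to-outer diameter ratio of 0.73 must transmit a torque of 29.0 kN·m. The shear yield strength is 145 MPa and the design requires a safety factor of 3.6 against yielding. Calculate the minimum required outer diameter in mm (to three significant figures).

τ_allow = 145/3.6 = 40.28 MPa.
For a hollow shaft τ = 16T/[πd_o³(1−k⁴)] with k = 0.73, so 1−k⁴ = 0.7160.
d_o³ = 16T/[π τ_allow (1−k⁴)] = 16×2.9000×10^7/(π×40.28×0.7160) = 5.121×10^6 mm³.
d_o = 172.4 mm.

d_o = 172 mm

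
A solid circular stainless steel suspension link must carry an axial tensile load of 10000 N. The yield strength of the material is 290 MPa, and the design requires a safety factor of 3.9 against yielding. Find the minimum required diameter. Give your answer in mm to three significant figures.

d = 13.1 mm

Allowable stress σ_allow = 290/3.9 = 74.36 MPa.
Required area A = F/σ_allow = 10000/74.36 = 134.5 mm².
A = πd²/4 → d = √(4A/π) = 13.09 mm.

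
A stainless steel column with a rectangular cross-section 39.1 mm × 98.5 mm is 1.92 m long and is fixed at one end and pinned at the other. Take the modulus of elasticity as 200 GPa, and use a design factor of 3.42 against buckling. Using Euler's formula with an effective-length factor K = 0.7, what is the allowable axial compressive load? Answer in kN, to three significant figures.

P_allow = 157 kN

Buckling occurs about the weak axis: I_min = h·b³/12 = 98.5×39.1³/12 = 490700 mm⁴ (b = 39.1 mm is the smaller dimension).
Effective length L_e = KL = 0.7×1.92 m = 1344 mm.
Euler critical load P_cr = π²EI/L_e² = π²×200000×490700/1344² = 536200 N.
P_allow = P_cr/n = 536200/3.42 = 156800 N.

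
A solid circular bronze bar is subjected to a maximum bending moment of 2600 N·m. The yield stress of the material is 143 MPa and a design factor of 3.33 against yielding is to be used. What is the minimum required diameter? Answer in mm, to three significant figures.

d = 85.1 mm

σ_allow = 143/3.33 = 42.94 MPa.
For a solid circular section σ = 32M/(πd³), so d³ = 32M/(π σ_allow) = 32×2600000/(π×42.94) = 616700 mm³.
d = 85.12 mm.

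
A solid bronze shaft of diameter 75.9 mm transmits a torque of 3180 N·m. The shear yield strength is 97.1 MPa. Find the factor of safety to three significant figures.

τ = 16T/(πd³) = 16×3180000/(π×75.9³) = 37.04 MPa.
n = τ_limit/τ = 97.1/37.04 = 2.621.

n = 2.62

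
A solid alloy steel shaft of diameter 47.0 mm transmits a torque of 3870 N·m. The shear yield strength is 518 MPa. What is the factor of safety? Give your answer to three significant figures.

τ = 16T/(πd³) = 16×3870000/(π×47.0³) = 189.8 MPa.
n = τ_limit/τ = 518/189.8 = 2.729.

n = 2.73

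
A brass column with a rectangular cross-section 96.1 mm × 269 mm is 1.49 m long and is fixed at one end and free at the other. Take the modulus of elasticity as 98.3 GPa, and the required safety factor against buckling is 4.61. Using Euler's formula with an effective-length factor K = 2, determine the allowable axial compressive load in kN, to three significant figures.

Buckling occurs about the weak axis: I_min = h·b³/12 = 269×96.1³/12 = 1.989×10^7 mm⁴ (b = 96.1 mm is the smaller dimension).
Effective length L_e = KL = 2×1.49 m = 2980 mm.
Euler critical load P_cr = π²EI/L_e² = π²×98300×1.989×10^7/2980² = 2.174×10^6 N.
P_allow = P_cr/n = 2.174×10^6/4.61 = 471500 N.

P_allow = 471 kN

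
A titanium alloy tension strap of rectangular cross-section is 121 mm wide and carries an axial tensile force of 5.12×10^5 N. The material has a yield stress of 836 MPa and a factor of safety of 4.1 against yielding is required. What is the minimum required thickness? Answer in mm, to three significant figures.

σ_allow = 836/4.1 = 203.9 MPa.
Required area A = F/σ_allow = 512000/203.9 = 2511 mm².
t = A/w = 2511/121 = 20.75 mm.

t = 20.8 mm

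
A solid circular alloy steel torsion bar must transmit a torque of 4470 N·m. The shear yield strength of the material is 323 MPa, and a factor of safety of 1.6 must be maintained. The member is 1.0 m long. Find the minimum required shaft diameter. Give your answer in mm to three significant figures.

Allowable shear stress τ_allow = 323/1.6 = 201.9 MPa.
For a solid shaft τ = 16T/(πd³), so d³ = 16T/(π τ_allow) = 16×4470000/(π×201.9) = 112800 mm³.
d = (112800)^(1/3) = 48.31 mm.

d = 48.3 mm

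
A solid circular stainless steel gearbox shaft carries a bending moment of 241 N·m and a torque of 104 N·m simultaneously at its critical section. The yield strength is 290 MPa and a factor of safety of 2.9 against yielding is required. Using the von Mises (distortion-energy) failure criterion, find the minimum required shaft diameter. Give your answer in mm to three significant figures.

d = 29.7 mm

σ_allow = σ_y/n = 290/2.9 = 100.0 MPa.
For a solid shaft σ_b = 32M/(πd³) and τ = 16T/(πd³), so the von Mises stress is σ' = (16/πd³)·√(4M²+3T²).
√(4M²+3T²) = √(4×(241000)² + 3×(104000)²) = 514600 N·mm.
d³ = 16×514600/(π×100.0) = 26210 mm³.
d = 29.70 mm.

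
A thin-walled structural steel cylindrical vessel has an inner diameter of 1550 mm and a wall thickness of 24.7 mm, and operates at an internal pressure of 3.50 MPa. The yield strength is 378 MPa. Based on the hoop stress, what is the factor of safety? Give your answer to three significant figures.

n = 3.44

σ_h = pD/(2t) = 3.50×1550/(2×24.7) = 109.8 MPa.
n = 378/109.8 = 3.442.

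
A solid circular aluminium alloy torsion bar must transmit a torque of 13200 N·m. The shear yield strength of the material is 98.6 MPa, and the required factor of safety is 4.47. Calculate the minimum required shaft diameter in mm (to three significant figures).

Allowable shear stress τ_allow = 98.6/4.47 = 22.06 MPa.
For a solid shaft τ = 16T/(πd³), so d³ = 16T/(π τ_allow) = 16×1.3200×10^7/(π×22.06) = 3.048×10^6 mm³.
d = (3.048×10^6)^(1/3) = 145.0 mm.

d = 145 mm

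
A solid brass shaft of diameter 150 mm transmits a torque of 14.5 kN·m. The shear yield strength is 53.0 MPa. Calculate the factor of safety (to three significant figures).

τ = 16T/(πd³) = 16×1.4500×10^7/(π×150³) = 21.88 MPa.
n = τ_limit/τ = 53.0/21.88 = 2.422.

n = 2.42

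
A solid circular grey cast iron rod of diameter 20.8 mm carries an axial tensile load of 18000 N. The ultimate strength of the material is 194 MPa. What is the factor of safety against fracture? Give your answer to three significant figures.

n = 3.66

A = πd²/4 = 339.8 mm².
σ = F/A = 18000/339.8 = 52.97 MPa.
n = 194/52.97 = 3.662.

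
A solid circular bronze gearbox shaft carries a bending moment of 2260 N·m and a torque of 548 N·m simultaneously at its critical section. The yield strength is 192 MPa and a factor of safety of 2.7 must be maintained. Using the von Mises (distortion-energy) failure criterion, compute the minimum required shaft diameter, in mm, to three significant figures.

σ_allow = σ_y/n = 192/2.7 = 71.11 MPa.
For a solid shaft σ_b = 32M/(πd³) and τ = 16T/(πd³), so the von Mises stress is σ' = (16/πd³)·√(4M²+3T²).
√(4M²+3T²) = √(4×(2.260×10^6)² + 3×(548000)²) = 4.619×10^6 N·mm.
d³ = 16×4.619×10^6/(π×71.11) = 330800 mm³.
d = 69.16 mm.

d = 69.2 mm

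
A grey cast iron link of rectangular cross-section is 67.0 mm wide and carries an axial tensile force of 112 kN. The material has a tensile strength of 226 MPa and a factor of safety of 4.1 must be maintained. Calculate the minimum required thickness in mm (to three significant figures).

t = 30.3 mm

σ_allow = 226/4.1 = 55.12 MPa.
Required area A = F/σ_allow = 112000/55.12 = 2032 mm².
t = A/w = 2032/67.0 = 30.33 mm.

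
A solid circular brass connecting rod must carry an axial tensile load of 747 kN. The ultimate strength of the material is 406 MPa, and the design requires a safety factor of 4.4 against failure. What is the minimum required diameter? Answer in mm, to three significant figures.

d = 102 mm

Allowable stress σ_allow = 406/4.4 = 92.27 MPa.
Required area A = F/σ_allow = 747000/92.27 = 8096 mm².
A = πd²/4 → d = √(4A/π) = 101.5 mm.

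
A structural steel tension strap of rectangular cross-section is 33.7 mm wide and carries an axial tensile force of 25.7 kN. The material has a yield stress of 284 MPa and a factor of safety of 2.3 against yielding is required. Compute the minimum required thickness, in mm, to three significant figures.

t = 6.18 mm

σ_allow = 284/2.3 = 123.5 MPa.
Required area A = F/σ_allow = 25700/123.5 = 208.1 mm².
t = A/w = 208.1/33.7 = 6.176 mm.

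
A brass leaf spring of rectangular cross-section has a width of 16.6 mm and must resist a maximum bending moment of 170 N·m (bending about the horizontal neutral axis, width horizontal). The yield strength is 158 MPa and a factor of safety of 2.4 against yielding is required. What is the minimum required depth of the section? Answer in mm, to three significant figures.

h = 30.6 mm

σ_allow = 158/2.4 = 65.83 MPa.
For a rectangular section σ = 6M/(bh²), so h² = 6M/(b σ_allow) = 6×170000/(16.6×65.83) = 933.4 mm².
h = 30.55 mm.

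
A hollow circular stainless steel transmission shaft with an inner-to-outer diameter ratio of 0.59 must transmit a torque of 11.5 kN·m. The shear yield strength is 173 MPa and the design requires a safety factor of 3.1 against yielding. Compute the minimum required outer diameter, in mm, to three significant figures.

d_o = 106 mm

τ_allow = 173/3.1 = 55.81 MPa.
For a hollow shaft τ = 16T/[πd_o³(1−k⁴)] with k = 0.59, so 1−k⁴ = 0.8788.
d_o³ = 16T/[π τ_allow (1−k⁴)] = 16×1.1500×10^7/(π×55.81×0.8788) = 1.194×10^6 mm³.
d_o = 106.1 mm.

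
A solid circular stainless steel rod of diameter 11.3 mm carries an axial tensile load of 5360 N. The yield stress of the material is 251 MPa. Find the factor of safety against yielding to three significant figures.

n = 4.70

A = πd²/4 = 100.3 mm².
σ = F/A = 5360.0/100.3 = 53.45 MPa.
n = 251/53.45 = 4.696.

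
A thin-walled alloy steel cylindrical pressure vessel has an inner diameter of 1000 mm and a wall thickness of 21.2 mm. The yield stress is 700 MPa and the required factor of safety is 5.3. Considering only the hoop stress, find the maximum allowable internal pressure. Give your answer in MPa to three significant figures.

σ_allow = 700/5.3 = 132.1 MPa.
σ_h = pD/(2t) → p_allow = 2σ_allow t/D = 2×132.1×21.2/1000 = 5.600 MPa.

p_allow = 5.60 MPa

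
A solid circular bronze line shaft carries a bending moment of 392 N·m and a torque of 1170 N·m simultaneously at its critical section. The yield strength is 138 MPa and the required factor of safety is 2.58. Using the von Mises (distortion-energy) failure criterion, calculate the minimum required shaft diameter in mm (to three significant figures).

d = 59.1 mm

σ_allow = σ_y/n = 138/2.58 = 53.49 MPa.
For a solid shaft σ_b = 32M/(πd³) and τ = 16T/(πd³), so the von Mises stress is σ' = (16/πd³)·√(4M²+3T²).
√(4M²+3T²) = √(4×(392000)² + 3×(1.170×10^6)²) = 2.173×10^6 N·mm.
d³ = 16×2.173×10^6/(π×53.49) = 206900 mm³.
d = 59.14 mm.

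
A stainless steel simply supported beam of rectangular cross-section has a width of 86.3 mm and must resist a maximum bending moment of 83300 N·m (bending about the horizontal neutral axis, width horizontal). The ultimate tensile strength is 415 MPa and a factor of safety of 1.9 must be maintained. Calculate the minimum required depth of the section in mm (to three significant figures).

σ_allow = 415/1.9 = 218.4 MPa.
For a rectangular section σ = 6M/(bh²), so h² = 6M/(b σ_allow) = 6×8.3300×10^7/(86.3×218.4) = 26510 mm².
h = 162.8 mm.

h = 163 mm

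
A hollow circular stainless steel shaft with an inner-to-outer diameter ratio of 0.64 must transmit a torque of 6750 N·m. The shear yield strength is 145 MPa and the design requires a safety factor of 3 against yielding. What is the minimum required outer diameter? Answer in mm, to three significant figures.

d_o = 94.9 mm

τ_allow = 145/3 = 48.33 MPa.
For a hollow shaft τ = 16T/[πd_o³(1−k⁴)] with k = 0.64, so 1−k⁴ = 0.8322.
d_o³ = 16T/[π τ_allow (1−k⁴)] = 16×6750000/(π×48.33×0.8322) = 854600 mm³.
d_o = 94.90 mm.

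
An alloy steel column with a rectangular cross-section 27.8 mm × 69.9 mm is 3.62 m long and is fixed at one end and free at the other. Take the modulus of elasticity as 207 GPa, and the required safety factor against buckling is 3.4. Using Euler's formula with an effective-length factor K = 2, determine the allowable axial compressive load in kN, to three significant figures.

P_allow = 1.43 kN

Buckling occurs about the weak axis: I_min = h·b³/12 = 69.9×27.8³/12 = 125100 mm⁴ (b = 27.8 mm is the smaller dimension).
Effective length L_e = KL = 2×3.62 m = 7240 mm.
Euler critical load P_cr = π²EI/L_e² = π²×207000×125100/7240² = 4878 N.
P_allow = P_cr/n = 4878/3.4 = 1435 N.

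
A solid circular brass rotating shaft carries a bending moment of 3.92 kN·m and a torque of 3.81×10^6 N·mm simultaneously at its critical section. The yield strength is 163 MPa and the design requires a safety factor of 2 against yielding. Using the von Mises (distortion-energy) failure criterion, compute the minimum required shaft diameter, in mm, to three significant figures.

d = 86.2 mm

σ_allow = σ_y/n = 163/2 = 81.50 MPa.
For a solid shaft σ_b = 32M/(πd³) and τ = 16T/(πd³), so the von Mises stress is σ' = (16/πd³)·√(4M²+3T²).
√(4M²+3T²) = √(4×(3.920×10^6)² + 3×(3.810×10^6)²) = 1.025×10^7 N·mm.
d³ = 16×1.025×10^7/(π×81.50) = 640400 mm³.
d = 86.19 mm.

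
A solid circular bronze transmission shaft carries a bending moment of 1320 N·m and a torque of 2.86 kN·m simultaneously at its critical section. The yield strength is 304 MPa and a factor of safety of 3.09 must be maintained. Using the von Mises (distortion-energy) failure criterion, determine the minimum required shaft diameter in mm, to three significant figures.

σ_allow = σ_y/n = 304/3.09 = 98.38 MPa.
For a solid shaft σ_b = 32M/(πd³) and τ = 16T/(πd³), so the von Mises stress is σ' = (16/πd³)·√(4M²+3T²).
√(4M²+3T²) = √(4×(1.320×10^6)² + 3×(2.860×10^6)²) = 5.613×10^6 N·mm.
d³ = 16×5.613×10^6/(π×98.38) = 290600 mm³.
d = 66.24 mm.

d = 66.2 mm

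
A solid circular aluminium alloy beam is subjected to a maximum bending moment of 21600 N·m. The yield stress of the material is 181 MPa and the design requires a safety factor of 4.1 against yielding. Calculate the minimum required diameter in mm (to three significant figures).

σ_allow = 181/4.1 = 44.15 MPa.
For a solid circular section σ = 32M/(πd³), so d³ = 32M/(π σ_allow) = 32×2.1600×10^7/(π×44.15) = 4.984×10^6 mm³.
d = 170.8 mm.

d = 171 mm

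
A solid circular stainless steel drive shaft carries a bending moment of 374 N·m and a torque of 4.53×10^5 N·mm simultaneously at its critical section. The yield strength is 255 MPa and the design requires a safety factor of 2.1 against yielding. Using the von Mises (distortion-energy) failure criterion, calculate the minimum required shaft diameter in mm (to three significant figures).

σ_allow = σ_y/n = 255/2.1 = 121.4 MPa.
For a solid shaft σ_b = 32M/(πd³) and τ = 16T/(πd³), so the von Mises stress is σ' = (16/πd³)·√(4M²+3T²).
√(4M²+3T²) = √(4×(374000)² + 3×(453000)²) = 1.084×10^6 N·mm.
d³ = 16×1.084×10^6/(π×121.4) = 45470 mm³.
d = 35.69 mm.

d = 35.7 mm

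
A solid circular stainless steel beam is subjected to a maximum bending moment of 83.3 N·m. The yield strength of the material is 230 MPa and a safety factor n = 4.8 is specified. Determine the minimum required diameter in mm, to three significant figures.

d = 26.1 mm

σ_allow = 230/4.8 = 47.92 MPa.
For a solid circular section σ = 32M/(πd³), so d³ = 32M/(π σ_allow) = 32×83300/(π×47.92) = 17710 mm³.
d = 26.06 mm.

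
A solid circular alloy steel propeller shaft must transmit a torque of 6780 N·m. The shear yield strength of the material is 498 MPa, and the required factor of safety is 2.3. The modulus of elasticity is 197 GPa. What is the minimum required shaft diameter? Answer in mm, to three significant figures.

d = 54.2 mm

Allowable shear stress τ_allow = 498/2.3 = 216.5 MPa.
For a solid shaft τ = 16T/(πd³), so d³ = 16T/(π τ_allow) = 16×6780000/(π×216.5) = 159500 mm³.
d = (159500)^(1/3) = 54.23 mm.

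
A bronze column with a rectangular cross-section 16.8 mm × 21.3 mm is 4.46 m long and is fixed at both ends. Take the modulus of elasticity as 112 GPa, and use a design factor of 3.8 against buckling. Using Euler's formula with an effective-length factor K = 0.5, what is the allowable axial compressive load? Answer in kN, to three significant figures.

P_allow = 0.492 kN

Buckling occurs about the weak axis: I_min = h·b³/12 = 21.3×16.8³/12 = 8416 mm⁴ (b = 16.8 mm is the smaller dimension).
Effective length L_e = KL = 0.5×4.46 m = 2230 mm.
Euler critical load P_cr = π²EI/L_e² = π²×112000×8416/2230² = 1871 N.
P_allow = P_cr/n = 1871/3.8 = 492.3 N.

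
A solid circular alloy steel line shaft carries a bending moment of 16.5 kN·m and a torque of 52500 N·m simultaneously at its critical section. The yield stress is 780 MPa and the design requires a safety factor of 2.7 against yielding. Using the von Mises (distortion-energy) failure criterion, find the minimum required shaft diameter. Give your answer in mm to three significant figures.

d = 119 mm

σ_allow = σ_y/n = 780/2.7 = 288.9 MPa.
For a solid shaft σ_b = 32M/(πd³) and τ = 16T/(πd³), so the von Mises stress is σ' = (16/πd³)·√(4M²+3T²).
√(4M²+3T²) = √(4×(1.650×10^7)² + 3×(5.250×10^7)²) = 9.674×10^7 N·mm.
d³ = 16×9.674×10^7/(π×288.9) = 1.705×10^6 mm³.
d = 119.5 mm.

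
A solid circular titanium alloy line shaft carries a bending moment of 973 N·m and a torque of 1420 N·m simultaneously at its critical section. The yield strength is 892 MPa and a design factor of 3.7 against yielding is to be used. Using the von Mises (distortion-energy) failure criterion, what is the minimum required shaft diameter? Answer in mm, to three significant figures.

σ_allow = σ_y/n = 892/3.7 = 241.1 MPa.
For a solid shaft σ_b = 32M/(πd³) and τ = 16T/(πd³), so the von Mises stress is σ' = (16/πd³)·√(4M²+3T²).
√(4M²+3T²) = √(4×(973000)² + 3×(1.420×10^6)²) = 3.136×10^6 N·mm.
d³ = 16×3.136×10^6/(π×241.1) = 66260 mm³.
d = 40.46 mm.

d = 40.5 mm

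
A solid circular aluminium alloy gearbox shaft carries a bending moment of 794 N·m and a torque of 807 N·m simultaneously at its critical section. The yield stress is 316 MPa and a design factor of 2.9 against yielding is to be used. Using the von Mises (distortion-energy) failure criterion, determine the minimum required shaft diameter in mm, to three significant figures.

d = 46.2 mm

σ_allow = σ_y/n = 316/2.9 = 109.0 MPa.
For a solid shaft σ_b = 32M/(πd³) and τ = 16T/(πd³), so the von Mises stress is σ' = (16/πd³)·√(4M²+3T²).
√(4M²+3T²) = √(4×(794000)² + 3×(807000)²) = 2.116×10^6 N·mm.
d³ = 16×2.116×10^6/(π×109.0) = 98880 mm³.
d = 46.24 mm.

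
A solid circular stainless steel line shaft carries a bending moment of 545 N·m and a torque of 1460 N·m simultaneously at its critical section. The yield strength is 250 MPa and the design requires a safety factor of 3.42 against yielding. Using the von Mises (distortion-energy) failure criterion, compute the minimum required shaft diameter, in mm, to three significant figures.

d = 57.7 mm

σ_allow = σ_y/n = 250/3.42 = 73.10 MPa.
For a solid shaft σ_b = 32M/(πd³) and τ = 16T/(πd³), so the von Mises stress is σ' = (16/πd³)·√(4M²+3T²).
√(4M²+3T²) = √(4×(545000)² + 3×(1.460×10^6)²) = 2.754×10^6 N·mm.
d³ = 16×2.754×10^6/(π×73.10) = 191900 mm³.
d = 57.68 mm.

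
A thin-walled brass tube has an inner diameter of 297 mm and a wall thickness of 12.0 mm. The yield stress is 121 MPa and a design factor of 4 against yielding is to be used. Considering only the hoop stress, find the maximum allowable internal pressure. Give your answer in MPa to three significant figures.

p_allow = 2.44 MPa

σ_allow = 121/4 = 30.25 MPa.
σ_h = pD/(2t) → p_allow = 2σ_allow t/D = 2×30.25×12.0/297 = 2.444 MPa.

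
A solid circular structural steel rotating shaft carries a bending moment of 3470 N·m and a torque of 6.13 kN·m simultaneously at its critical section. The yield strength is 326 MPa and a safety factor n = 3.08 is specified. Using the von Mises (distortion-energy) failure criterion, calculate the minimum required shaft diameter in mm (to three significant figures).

d = 84.8 mm

σ_allow = σ_y/n = 326/3.08 = 105.8 MPa.
For a solid shaft σ_b = 32M/(πd³) and τ = 16T/(πd³), so the von Mises stress is σ' = (16/πd³)·√(4M²+3T²).
√(4M²+3T²) = √(4×(3.470×10^6)² + 3×(6.130×10^6)²) = 1.268×10^7 N·mm.
d³ = 16×1.268×10^7/(π×105.8) = 610300 mm³.
d = 84.83 mm.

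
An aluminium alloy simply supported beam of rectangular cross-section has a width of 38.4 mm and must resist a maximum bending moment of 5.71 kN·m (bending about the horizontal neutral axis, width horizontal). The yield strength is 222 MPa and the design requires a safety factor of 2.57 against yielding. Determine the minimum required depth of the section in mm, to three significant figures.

h = 102 mm

σ_allow = 222/2.57 = 86.38 MPa.
For a rectangular section σ = 6M/(bh²), so h² = 6M/(b σ_allow) = 6×5710000/(38.4×86.38) = 10330 mm².
h = 101.6 mm.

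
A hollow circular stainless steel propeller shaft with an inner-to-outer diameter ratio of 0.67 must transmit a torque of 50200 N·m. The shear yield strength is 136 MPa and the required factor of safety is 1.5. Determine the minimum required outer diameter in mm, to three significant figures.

τ_allow = 136/1.5 = 90.67 MPa.
For a hollow shaft τ = 16T/[πd_o³(1−k⁴)] with k = 0.67, so 1−k⁴ = 0.7985.
d_o³ = 16T/[π τ_allow (1−k⁴)] = 16×5.0200×10^7/(π×90.67×0.7985) = 3.531×10^6 mm³.
d_o = 152.3 mm.

d_o = 152 mm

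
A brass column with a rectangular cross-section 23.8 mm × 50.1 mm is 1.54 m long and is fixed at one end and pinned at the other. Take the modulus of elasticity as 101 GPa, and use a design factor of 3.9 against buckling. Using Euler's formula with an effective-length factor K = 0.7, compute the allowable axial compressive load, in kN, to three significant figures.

P_allow = 12.4 kN

Buckling occurs about the weak axis: I_min = h·b³/12 = 50.1×23.8³/12 = 56280 mm⁴ (b = 23.8 mm is the smaller dimension).
Effective length L_e = KL = 0.7×1.54 m = 1078 mm.
Euler critical load P_cr = π²EI/L_e² = π²×101000×56280/1078² = 48280 N.
P_allow = P_cr/n = 48280/3.9 = 12380 N.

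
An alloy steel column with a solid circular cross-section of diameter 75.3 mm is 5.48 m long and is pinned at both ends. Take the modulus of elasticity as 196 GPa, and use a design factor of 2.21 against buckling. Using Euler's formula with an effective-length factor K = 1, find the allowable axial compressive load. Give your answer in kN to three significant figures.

P_allow = 46.0 kN

I = πd⁴/64 = π×75.3⁴/64 = 1.578×10^6 mm⁴.
Effective length L_e = KL = 1×5.48 m = 5480 mm.
Euler critical load P_cr = π²EI/L_e² = π²×196000×1.578×10^6/5480² = 101700 N.
P_allow = P_cr/n = 101700/2.21 = 46000 N.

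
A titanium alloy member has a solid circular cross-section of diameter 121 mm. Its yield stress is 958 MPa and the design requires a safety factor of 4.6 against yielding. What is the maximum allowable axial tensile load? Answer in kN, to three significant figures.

σ_allow = 958/4.6 = 208.3 MPa.
A = πd²/4 = π×121²/4 = 11500 mm².
F_allow = σ_allow × A = 208.3×11500 = 2.395×10^6 N.

F_allow = 2390 kN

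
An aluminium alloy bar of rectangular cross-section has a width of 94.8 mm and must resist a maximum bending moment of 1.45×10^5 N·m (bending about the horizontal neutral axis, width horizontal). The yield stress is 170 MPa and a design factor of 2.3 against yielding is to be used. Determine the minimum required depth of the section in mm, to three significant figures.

σ_allow = 170/2.3 = 73.91 MPa.
For a rectangular section σ = 6M/(bh²), so h² = 6M/(b σ_allow) = 6×1.4500×10^8/(94.8×73.91) = 124200 mm².
h = 352.4 mm.

h = 352 mm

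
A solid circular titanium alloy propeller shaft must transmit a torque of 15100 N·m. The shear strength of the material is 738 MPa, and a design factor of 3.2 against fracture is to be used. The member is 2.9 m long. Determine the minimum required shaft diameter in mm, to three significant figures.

d = 69.3 mm

Allowable shear stress τ_allow = 738/3.2 = 230.6 MPa.
For a solid shaft τ = 16T/(πd³), so d³ = 16T/(π τ_allow) = 16×1.5100×10^7/(π×230.6) = 333500 mm³.
d = (333500)^(1/3) = 69.34 mm.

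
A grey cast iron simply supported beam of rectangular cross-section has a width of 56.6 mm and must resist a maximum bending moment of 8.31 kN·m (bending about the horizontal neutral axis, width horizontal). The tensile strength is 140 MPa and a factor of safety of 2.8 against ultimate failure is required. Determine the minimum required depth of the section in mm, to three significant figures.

σ_allow = 140/2.8 = 50.00 MPa.
For a rectangular section σ = 6M/(bh²), so h² = 6M/(b σ_allow) = 6×8310000/(56.6×50.00) = 17620 mm².
h = 132.7 mm.

h = 133 mm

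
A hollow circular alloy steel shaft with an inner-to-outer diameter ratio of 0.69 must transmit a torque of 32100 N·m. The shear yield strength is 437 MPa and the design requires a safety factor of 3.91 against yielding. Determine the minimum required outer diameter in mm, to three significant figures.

d_o = 124 mm

τ_allow = 437/3.91 = 111.8 MPa.
For a hollow shaft τ = 16T/[πd_o³(1−k⁴)] with k = 0.69, so 1−k⁴ = 0.7733.
d_o³ = 16T/[π τ_allow (1−k⁴)] = 16×3.2100×10^7/(π×111.8×0.7733) = 1.891×10^6 mm³.
d_o = 123.7 mm.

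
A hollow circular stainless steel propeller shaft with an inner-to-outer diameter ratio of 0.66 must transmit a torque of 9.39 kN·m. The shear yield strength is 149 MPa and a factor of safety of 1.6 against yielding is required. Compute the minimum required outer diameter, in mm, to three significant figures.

d_o = 85.9 mm

τ_allow = 149/1.6 = 93.12 MPa.
For a hollow shaft τ = 16T/[πd_o³(1−k⁴)] with k = 0.66, so 1−k⁴ = 0.8103.
d_o³ = 16T/[π τ_allow (1−k⁴)] = 16×9390000/(π×93.12×0.8103) = 633800 mm³.
d_o = 85.90 mm.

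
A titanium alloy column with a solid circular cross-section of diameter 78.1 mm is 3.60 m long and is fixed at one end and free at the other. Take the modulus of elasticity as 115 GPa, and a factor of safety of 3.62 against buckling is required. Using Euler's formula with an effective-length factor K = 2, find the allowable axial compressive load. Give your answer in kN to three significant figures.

P_allow = 11.0 kN

I = πd⁴/64 = π×78.1⁴/64 = 1.826×10^6 mm⁴.
Effective length L_e = KL = 2×3.60 m = 7200 mm.
Euler critical load P_cr = π²EI/L_e² = π²×115000×1.826×10^6/7200² = 39990 N.
P_allow = P_cr/n = 39990/3.62 = 11050 N.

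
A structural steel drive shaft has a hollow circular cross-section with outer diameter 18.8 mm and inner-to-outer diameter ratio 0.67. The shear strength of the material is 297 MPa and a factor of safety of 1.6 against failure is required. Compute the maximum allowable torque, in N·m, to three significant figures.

T_allow = 193 N·m

τ_allow = 297/1.6 = 185.6 MPa.
For a hollow shaft T_allow = τ_allow·πd_o³(1−k⁴)/16 with 1−k⁴ = 0.7985, so πd_o³(1−k⁴)/16 = 1042 mm³.
T_allow = 185.6×1042 = 193400 N·mm = 193.4 N·m.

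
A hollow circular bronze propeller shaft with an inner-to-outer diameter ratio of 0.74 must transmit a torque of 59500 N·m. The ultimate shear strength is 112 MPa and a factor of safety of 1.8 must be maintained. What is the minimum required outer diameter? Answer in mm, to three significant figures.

d_o = 191 mm

τ_allow = 112/1.8 = 62.22 MPa.
For a hollow shaft τ = 16T/[πd_o³(1−k⁴)] with k = 0.74, so 1−k⁴ = 0.7001.
d_o³ = 16T/[π τ_allow (1−k⁴)] = 16×5.9500×10^7/(π×62.22×0.7001) = 6.956×10^6 mm³.
d_o = 190.9 mm.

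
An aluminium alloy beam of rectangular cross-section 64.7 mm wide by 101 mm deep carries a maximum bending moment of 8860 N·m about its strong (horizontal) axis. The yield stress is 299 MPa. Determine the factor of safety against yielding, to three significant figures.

n = 3.71

Section modulus S = bh²/6 = 64.7×101²/6 = 110000 mm³.
σ = M/S = 8860000/110000 = 80.54 MPa.
n = 299/80.54 = 3.712.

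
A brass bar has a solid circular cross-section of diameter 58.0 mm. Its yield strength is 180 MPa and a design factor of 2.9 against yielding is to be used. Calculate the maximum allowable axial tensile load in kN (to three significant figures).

F_allow = 164 kN

σ_allow = 180/2.9 = 62.07 MPa.
A = πd²/4 = π×58.0²/4 = 2642 mm².
F_allow = σ_allow × A = 62.07×2642 = 164000 N.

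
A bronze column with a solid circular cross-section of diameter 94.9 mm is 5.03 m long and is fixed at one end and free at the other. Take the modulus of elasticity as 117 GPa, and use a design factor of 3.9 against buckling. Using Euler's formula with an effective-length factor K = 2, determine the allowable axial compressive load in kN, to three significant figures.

P_allow = 11.6 kN

I = πd⁴/64 = π×94.9⁴/64 = 3.981×10^6 mm⁴.
Effective length L_e = KL = 2×5.03 m = 10060 mm.
Euler critical load P_cr = π²EI/L_e² = π²×117000×3.981×10^6/10060² = 45430 N.
P_allow = P_cr/n = 45430/3.9 = 11650 N.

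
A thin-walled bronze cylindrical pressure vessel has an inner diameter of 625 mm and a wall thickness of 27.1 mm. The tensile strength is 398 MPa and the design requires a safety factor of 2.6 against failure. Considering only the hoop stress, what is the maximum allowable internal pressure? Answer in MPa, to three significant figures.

σ_allow = 398/2.6 = 153.1 MPa.
σ_h = pD/(2t) → p_allow = 2σ_allow t/D = 2×153.1×27.1/625 = 13.27 MPa.

p_allow = 13.3 MPa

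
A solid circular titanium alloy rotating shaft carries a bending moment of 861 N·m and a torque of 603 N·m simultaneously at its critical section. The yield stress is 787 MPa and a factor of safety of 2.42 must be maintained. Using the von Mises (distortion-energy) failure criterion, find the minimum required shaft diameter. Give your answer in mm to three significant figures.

σ_allow = σ_y/n = 787/2.42 = 325.2 MPa.
For a solid shaft σ_b = 32M/(πd³) and τ = 16T/(πd³), so the von Mises stress is σ' = (16/πd³)·√(4M²+3T²).
√(4M²+3T²) = √(4×(861000)² + 3×(603000)²) = 2.014×10^6 N·mm.
d³ = 16×2.014×10^6/(π×325.2) = 31540 mm³.
d = 31.60 mm.

d = 31.6 mm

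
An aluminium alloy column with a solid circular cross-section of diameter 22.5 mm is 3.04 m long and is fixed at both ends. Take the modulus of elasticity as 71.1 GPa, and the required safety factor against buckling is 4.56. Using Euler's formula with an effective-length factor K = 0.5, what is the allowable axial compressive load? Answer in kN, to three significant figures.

I = πd⁴/64 = π×22.5⁴/64 = 12580 mm⁴.
Effective length L_e = KL = 0.5×3.04 m = 1520 mm.
Euler critical load P_cr = π²EI/L_e² = π²×71100×12580/1520² = 3821 N.
P_allow = P_cr/n = 3821/4.56 = 837.9 N.

P_allow = 0.838 kN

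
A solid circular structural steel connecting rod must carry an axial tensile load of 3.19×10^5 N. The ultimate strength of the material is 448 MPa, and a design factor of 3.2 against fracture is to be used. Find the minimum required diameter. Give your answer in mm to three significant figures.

Allowable stress σ_allow = 448/3.2 = 140.0 MPa.
Required area A = F/σ_allow = 319000/140.0 = 2279 mm².
A = πd²/4 → d = √(4A/π) = 53.86 mm.

d = 53.9 mm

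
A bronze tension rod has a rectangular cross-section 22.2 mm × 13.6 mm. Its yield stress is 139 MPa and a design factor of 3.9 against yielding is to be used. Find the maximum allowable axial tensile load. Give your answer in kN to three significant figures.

σ_allow = 139/3.9 = 35.64 MPa.
A = 22.2×13.6 = 301.9 mm².
F_allow = σ_allow × A = 35.64×301.9 = 10760 N.

F_allow = 10.8 kN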